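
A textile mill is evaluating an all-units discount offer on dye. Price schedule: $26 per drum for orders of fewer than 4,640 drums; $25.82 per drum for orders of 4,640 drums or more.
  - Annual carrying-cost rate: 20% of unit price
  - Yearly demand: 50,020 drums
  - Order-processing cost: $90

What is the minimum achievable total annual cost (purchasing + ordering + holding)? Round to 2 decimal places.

$1,304,467.10

H₁ = 20%×$26 = $5.2000;  H₂ = 20%×$25.82 = $5.1640
EOQ₁ = √(2×50,020×90/5.2000) = 1,315.85  (< 4,640, feasible at tier 1)
EOQ₂ = √(2×50,020×90/5.1640) = 1,320.43  (< 4,640 → use Q = 4,640 at tier-2 price)
TC(tier 1 (EOQ₁), Q≈1,315.9) = $1,307,362.42
TC(tier 2, Q≈4,640.0) = $1,304,467.10
Minimum at tier 2: $1,304,467.10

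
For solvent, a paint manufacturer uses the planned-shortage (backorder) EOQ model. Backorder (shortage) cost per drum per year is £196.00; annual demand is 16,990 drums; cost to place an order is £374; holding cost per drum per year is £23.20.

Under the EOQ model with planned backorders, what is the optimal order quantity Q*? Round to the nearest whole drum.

783 drums

Basic EOQ = √(2·16,990·374/23.2) = 740.122
Backorder adjustment √((H+b)/b) = √((23.2+196)/196) = 1.0575
Q* = 740.122 × 1.0575 ≈ 782.70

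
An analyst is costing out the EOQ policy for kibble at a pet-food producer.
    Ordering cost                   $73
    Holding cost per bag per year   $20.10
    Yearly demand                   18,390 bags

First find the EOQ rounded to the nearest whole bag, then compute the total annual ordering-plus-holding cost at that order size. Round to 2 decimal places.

$7,346.25

EOQ = √(2DS/H) = √(2 × 18,390 × 73 / 20.1)
    = √(133,579.10) ≈ 365.48 → Q = 365 bags
Orders/yr = 18,390/365 = 50.384; ordering cost = 50.384 × $73 = $3,678.00
Average inventory = 365/2 = 182.5; holding cost = 182.5 × $20.1 = $3,668.25
Total = $3,678.00 + $3,668.25 = $7,346.25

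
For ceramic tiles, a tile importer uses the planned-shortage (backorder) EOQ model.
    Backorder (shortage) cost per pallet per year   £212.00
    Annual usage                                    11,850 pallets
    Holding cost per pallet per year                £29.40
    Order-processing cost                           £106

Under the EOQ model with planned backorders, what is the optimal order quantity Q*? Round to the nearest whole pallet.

Basic EOQ = √(2·11,850·106/29.4) = 292.317
Backorder adjustment √((H+b)/b) = √((29.4+212)/212) = 1.0671
Q* = 292.317 × 1.0671 ≈ 311.93

312 pallets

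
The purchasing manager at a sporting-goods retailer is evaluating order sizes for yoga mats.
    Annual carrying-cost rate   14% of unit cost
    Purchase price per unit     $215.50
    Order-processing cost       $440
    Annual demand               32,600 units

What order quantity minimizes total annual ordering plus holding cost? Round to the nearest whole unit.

975 units

Holding cost per unit per year: H = 14% × $215.5 = $30.1700
Optimal lot size Q* = (2 × 32,600 × $440 / $30.17)^½ ≈ 975.13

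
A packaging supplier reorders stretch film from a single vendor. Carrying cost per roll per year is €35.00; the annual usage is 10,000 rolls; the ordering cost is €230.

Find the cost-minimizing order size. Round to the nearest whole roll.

363 rolls

2DS/H = 2·10,000·230/35 = 131,428.57
EOQ = √131,428.57 ≈ 362.53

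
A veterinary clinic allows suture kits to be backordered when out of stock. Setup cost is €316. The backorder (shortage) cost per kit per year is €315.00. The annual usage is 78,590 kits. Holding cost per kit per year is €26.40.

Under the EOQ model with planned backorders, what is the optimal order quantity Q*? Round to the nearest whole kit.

1,428 kits

Basic EOQ = √(2·78,590·316/26.4) = 1,371.640
Backorder adjustment √((H+b)/b) = √((26.4+315)/315) = 1.0411
Q* = 1,371.640 × 1.0411 ≈ 1,427.96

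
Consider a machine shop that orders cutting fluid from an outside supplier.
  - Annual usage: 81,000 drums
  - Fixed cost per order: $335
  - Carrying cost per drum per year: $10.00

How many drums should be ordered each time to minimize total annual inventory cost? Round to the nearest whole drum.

2DS/H = 2·81,000·335/10 = 5,427,000.00
EOQ = √5,427,000.00 ≈ 2,329.59

2,330 drums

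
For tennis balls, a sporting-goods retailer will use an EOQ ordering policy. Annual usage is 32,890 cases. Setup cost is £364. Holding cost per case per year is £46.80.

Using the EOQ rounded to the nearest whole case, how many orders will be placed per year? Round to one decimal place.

EOQ = √(2DS/H) = √(2 × 32,890 × 364 / 46.8)
    = √(511,622.22) ≈ 715.28 → Q = 715
N = D/Q = 32,890/715 ≈ 46.000 orders/yr

46.0 orders per year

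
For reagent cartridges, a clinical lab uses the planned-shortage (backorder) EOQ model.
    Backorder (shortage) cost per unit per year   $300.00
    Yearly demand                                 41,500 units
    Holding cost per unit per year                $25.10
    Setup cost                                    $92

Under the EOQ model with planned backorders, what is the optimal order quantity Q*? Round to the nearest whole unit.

574 units

Q* = √(2DS/H) · √((H + b)/b)
   = √(2 × 41,500 × 92 / 25.1) · √((25.1 + 300) / 300)
   = 551.564 × 1.0410 ≈ 574.17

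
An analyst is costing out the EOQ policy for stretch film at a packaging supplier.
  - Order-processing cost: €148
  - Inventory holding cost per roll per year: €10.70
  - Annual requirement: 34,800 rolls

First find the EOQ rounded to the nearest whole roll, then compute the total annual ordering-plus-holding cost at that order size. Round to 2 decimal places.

EOQ = √(2DS/H) = √(2 × 34,800 × 148 / 10.7)
    = √(962,691.59) ≈ 981.17 → Q = 981 rolls
Annual ordering cost = (D/Q)·S = (34,800/981) × 148 = €5,250.15
Annual holding cost  = (Q/2)·H = (981/2) × 10.7 = €5,248.35
Total = €5,250.15 + €5,248.35 = €10,498.50

€10,498.50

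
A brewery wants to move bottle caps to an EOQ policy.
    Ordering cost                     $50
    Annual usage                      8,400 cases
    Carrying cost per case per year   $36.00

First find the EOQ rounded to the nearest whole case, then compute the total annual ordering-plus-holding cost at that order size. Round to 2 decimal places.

$5,499.10

2DS/H = 2·8,400·50/36 = 23,333.33
EOQ = √23,333.33 ≈ 152.75 → Q = 153 cases
Orders/yr = 8,400/153 = 54.902; ordering cost = 54.902 × $50 = $2,745.10
Average inventory = 153/2 = 76.5; holding cost = 76.5 × $36 = $2,754.00
Total = $2,745.10 + $2,754.00 = $5,499.10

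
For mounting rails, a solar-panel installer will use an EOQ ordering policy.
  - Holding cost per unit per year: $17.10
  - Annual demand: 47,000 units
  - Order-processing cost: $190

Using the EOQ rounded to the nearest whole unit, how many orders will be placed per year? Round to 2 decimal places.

45.99 orders per year

EOQ = √(2DS/H) = √(2 × 47,000 × 190 / 17.1)
    = √(1,044,444.44) ≈ 1,021.98 → Q = 1,022
Orders per year = D/Q = 47,000 / 1,022 = 45.988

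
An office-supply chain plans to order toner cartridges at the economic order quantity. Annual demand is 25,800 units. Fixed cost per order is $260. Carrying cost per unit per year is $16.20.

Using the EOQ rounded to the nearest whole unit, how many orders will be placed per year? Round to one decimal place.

28.4 orders per year

2DS/H = 2·25,800·260/16.2 = 828,148.15
EOQ = √828,148.15 ≈ 910.03 → Q = 910
N = D/Q = 25,800/910 ≈ 28.352 orders/yr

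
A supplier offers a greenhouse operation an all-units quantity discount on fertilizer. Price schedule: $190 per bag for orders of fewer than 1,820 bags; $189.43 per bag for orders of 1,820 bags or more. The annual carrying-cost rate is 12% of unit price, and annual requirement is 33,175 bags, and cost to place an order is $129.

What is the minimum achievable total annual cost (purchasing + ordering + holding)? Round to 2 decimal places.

H₁ = 12%×$190 = $22.8000;  H₂ = 12%×$189.43 = $22.7316
EOQ₁ = √(2×33,175×129/22.8000) = 612.70  (< 1,820, feasible at tier 1)
EOQ₂ = √(2×33,175×129/22.7316) = 613.62  (< 1,820 → use Q = 1,820 at tier-2 price)
TC(tier 1 (EOQ₁), Q≈612.7) = $6,317,219.56
TC(tier 2, Q≈1,820.0) = $6,307,377.42
Minimum at tier 2: $6,307,377.42

$6,307,377.42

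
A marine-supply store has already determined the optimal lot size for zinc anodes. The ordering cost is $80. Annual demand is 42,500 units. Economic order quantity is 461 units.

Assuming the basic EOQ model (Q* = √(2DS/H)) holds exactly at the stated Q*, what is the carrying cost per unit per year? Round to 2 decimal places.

$32.00

EOQ relation: Q² = 2DS/H, so rearrange for the unknown.
H = 2DS / Q² = 2 × 42,500 × 80 / 461² = 31.9968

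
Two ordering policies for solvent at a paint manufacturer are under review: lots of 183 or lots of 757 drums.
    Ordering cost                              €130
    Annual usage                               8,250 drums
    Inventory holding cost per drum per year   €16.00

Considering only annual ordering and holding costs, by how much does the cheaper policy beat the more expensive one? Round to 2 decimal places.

€148.12

For each Q, cost = (D/Q)·S + (Q/2)·H.
TC(183) = (8,250/183)×130 + (183/2)×16 = €7,324.66
TC(757) = (8,250/757)×130 + (757/2)×16 = €7,472.78
Lots of 183 are cheaper by €148.12.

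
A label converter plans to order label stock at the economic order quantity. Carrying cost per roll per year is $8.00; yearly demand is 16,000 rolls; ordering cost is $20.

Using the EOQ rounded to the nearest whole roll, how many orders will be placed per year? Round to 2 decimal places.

EOQ = √(2DS/H) = √(2 × 16,000 × 20 / 8)
    = √(80,000.00) ≈ 282.84 → Q = 283
N = D/Q = 16,000/283 ≈ 56.537 orders/yr

56.54 orders per year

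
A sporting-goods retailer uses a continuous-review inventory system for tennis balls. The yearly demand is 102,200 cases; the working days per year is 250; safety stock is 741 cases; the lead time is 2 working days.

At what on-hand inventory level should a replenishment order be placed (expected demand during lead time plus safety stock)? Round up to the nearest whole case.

1,559 cases

Daily demand d = 102,200 / 250 = 408.800 cases/day
Demand during lead time = 408.800 × 2 = 817.60
Reorder point = 817.60 + 741 = 1,558.60 → round up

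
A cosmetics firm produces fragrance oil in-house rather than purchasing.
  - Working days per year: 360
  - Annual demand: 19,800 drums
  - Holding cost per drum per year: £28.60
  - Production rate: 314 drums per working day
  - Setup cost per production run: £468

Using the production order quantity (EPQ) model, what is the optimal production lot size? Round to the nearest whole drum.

Daily demand d = 19,800/360 = 55.000; p = 314; 1 − d/p = 0.82484
EPQ = √(2DS / (H(1 − d/p)))
    = √(2 × 19,800 × 468 / (28.6 × 0.82484)) ≈ 886.34

886 drums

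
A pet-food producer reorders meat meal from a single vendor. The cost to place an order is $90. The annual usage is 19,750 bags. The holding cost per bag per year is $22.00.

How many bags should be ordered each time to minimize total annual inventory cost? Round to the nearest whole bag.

402 bags

Q* = √(2·D·S / H) = √(2·19,750·90 / 22) = √161,590.9 ≈ 401.98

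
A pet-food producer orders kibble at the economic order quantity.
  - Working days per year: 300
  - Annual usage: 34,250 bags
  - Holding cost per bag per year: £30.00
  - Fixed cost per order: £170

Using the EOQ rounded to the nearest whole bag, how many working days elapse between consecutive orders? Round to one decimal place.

5.5 days

2DS/H = 2·34,250·170/30 = 388,166.67
EOQ = √388,166.67 ≈ 623.03 → Q = 623 bags
Days between orders = 300 / (D/Q) = 300 / 54.976 ≈ 5.457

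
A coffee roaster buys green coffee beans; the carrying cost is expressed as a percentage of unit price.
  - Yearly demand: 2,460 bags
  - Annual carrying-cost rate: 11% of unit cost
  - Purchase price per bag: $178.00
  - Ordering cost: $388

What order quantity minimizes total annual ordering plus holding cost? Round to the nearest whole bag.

Holding cost per bag per year: H = 11% × $178 = $19.5800
2DS/H = 2·2,460·388/19.58 = 97,495.40
EOQ = √97,495.40 ≈ 312.24

312 bags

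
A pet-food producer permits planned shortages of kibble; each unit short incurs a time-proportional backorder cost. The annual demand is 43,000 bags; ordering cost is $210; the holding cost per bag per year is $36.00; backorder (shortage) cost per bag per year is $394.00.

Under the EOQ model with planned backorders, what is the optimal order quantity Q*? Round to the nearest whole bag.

740 bags

Basic EOQ = √(2·43,000·210/36) = 708.284
Backorder adjustment √((H+b)/b) = √((36+394)/394) = 1.0447
Q* = 708.284 × 1.0447 ≈ 739.94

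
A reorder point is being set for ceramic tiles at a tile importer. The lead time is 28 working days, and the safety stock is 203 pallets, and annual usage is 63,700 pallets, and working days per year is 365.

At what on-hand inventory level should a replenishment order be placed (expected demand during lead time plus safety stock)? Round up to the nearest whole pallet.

5,090 pallets

Daily demand d = 63,700 / 365 = 174.521 pallets/day
Demand during lead time = 174.521 × 28 = 4,886.58
Reorder point = 4,886.58 + 203 = 5,089.58 → round up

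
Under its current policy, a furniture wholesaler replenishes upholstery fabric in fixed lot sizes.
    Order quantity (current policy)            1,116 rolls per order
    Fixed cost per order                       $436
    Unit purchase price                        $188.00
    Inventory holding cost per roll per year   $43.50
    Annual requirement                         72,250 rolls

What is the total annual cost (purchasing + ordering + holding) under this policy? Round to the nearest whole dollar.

$13,635,500

Ordering: D/Q × S = 72,250/1,116 × $436 = $28,226.70
Holding:  Q/2 × H = 1,116/2 × $43.5 = $24,273.00
Purchase cost = D·C = 72,250 × 188 = $13,583,000.00
Total = $28,226.70 + $24,273.00 + $13,583,000.00 = $13,635,499.70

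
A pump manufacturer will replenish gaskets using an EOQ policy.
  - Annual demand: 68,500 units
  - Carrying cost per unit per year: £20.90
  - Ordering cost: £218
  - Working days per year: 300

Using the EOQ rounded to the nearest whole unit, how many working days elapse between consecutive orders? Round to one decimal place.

5.2 days

Optimal lot size Q* = (2 × 68,500 × £218 / £20.9)^½ ≈ 1,195.41 → Q = 1,195 units
T = Q/D × 300 days = 1,195/68,500 × 300 = 5.234 days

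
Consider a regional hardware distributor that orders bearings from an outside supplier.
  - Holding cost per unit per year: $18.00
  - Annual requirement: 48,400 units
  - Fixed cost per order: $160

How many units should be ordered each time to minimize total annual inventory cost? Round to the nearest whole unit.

928 units

EOQ = √(2DS/H) = √(2 × 48,400 × 160 / 18)
    = √(860,444.44) ≈ 927.60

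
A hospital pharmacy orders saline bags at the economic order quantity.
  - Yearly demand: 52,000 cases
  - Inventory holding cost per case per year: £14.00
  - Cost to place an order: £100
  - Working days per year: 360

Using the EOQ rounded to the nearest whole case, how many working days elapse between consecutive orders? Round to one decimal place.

EOQ = √(2DS/H) = √(2 × 52,000 × 100 / 14)
    = √(742,857.14) ≈ 861.89 → Q = 862 cases
T = Q/D × 360 days = 862/52,000 × 360 = 5.968 days

6.0 days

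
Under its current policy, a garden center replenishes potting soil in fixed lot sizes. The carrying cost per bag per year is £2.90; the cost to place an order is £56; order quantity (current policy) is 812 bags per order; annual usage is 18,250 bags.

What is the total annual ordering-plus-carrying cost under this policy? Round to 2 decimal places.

£2,436.02

Annual ordering cost = (D/Q)·S = (18,250/812) × 56 = £1,258.62
Annual holding cost  = (Q/2)·H = (812/2) × 2.9 = £1,177.40
Total = £1,258.62 + £1,177.40 = £2,436.02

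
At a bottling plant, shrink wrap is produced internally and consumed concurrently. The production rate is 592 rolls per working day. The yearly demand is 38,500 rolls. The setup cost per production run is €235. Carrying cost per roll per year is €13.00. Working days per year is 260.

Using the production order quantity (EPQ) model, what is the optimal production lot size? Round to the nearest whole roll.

d = 38,500/260 = 148.0769 rolls/day;  effective holding cost H(1 − d/p) = 13·(1 − 148.0769/592) = 9.74831
Q* = √(2DS / H_eff) = √(2·38,500·235 / 9.74831) ≈ 1,362.43

1,362 rolls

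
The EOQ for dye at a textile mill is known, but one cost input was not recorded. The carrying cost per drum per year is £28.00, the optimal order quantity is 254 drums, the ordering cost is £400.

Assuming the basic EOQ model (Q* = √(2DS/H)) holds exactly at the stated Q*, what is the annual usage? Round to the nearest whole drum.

2,258 drums per year

Since Q* = (2DS/H)^½, squaring gives Q*²·H = 2DS.
D = Q²H / (2S) = 254² × 28 / (2 × 400) = 2,258.06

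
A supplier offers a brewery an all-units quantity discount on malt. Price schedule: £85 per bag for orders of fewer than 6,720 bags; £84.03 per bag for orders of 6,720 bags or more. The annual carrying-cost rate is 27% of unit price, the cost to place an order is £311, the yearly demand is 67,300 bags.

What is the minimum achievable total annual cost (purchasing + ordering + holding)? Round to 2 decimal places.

£5,734,565.64

H₁ = 27%×£85 = £22.9500;  H₂ = 27%×£84.03 = £22.6881
EOQ₁ = √(2×67,300×311/22.9500) = 1,350.55  (< 6,720, feasible at tier 1)
EOQ₂ = √(2×67,300×311/22.6881) = 1,358.32  (< 6,720 → use Q = 6,720 at tier-2 price)
TC(tier 1 (EOQ₁), Q≈1,350.6) = £5,751,495.17
TC(tier 2, Q≈6,720.0) = £5,734,565.64
Minimum at tier 2: £5,734,565.64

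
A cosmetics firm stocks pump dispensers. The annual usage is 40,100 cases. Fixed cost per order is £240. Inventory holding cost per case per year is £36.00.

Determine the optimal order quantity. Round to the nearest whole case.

731 cases

EOQ = √(2DS/H) = √(2 × 40,100 × 240 / 36)
    = √(534,666.67) ≈ 731.21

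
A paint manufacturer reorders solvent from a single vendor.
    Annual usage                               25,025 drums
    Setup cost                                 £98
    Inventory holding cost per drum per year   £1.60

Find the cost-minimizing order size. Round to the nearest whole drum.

1,751 drums

Q* = √(2·D·S / H) = √(2·25,025·98 / 1.6) = √3,065,562.5 ≈ 1,750.87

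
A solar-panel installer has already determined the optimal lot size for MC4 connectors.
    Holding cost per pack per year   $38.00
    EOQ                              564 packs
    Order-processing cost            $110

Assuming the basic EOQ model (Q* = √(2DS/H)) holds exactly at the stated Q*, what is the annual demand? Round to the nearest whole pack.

Since Q* = (2DS/H)^½, squaring gives Q*²·H = 2DS.
D = Q²H / (2S) = 564² × 38 / (2 × 110) = 54,943.85

54,944 packs per year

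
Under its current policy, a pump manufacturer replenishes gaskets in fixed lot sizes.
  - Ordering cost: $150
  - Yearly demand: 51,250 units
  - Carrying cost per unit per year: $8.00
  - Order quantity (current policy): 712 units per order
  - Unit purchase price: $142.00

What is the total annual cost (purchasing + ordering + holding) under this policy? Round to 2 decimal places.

Annual ordering cost = (D/Q)·S = (51,250/712) × 150 = $10,797.05
Annual holding cost  = (Q/2)·H = (712/2) × 8 = $2,848.00
Purchase cost = D·C = 51,250 × 142 = $7,277,500.00
Total = $10,797.05 + $2,848.00 + $7,277,500.00 = $7,291,145.05

$7,291,145.05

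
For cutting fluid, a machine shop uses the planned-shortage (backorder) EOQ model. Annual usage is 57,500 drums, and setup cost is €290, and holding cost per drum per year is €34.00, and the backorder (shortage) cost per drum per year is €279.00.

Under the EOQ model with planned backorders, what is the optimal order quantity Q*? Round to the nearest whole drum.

1,049 drums

Basic EOQ = √(2·57,500·290/34) = 990.395
Backorder adjustment √((H+b)/b) = √((34+279)/279) = 1.0592
Q* = 990.395 × 1.0592 ≈ 1,049.01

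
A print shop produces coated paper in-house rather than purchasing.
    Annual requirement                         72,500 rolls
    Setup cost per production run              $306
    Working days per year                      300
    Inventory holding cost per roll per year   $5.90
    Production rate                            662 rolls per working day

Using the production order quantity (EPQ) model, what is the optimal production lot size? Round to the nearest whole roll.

3,442 rolls

d = 72,500/300 = 241.6667 rolls/day;  effective holding cost H(1 − d/p) = 5.9·(1 − 241.6667/662) = 3.74617
Q* = √(2DS / H_eff) = √(2·72,500·306 / 3.74617) ≈ 3,441.52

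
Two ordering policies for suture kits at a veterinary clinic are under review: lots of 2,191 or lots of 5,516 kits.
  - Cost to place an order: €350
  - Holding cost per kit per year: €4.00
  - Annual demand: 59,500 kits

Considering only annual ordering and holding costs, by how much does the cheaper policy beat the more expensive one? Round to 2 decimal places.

For each Q, cost = (D/Q)·S + (Q/2)·H.
TC(2,191) = (59,500/2,191)×350 + (2,191/2)×4 = €13,886.79
TC(5,516) = (59,500/5,516)×350 + (5,516/2)×4 = €14,807.38
Cheaper: Q = 2,191.  Difference = €920.59

€920.59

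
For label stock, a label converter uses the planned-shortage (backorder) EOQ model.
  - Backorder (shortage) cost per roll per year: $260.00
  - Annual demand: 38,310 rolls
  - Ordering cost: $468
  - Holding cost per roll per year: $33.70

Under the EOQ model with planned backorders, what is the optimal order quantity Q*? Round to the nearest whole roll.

Q* = √(2DS/H) · √((H + b)/b)
   = √(2 × 38,310 × 468 / 33.7) · √((33.7 + 260) / 260)
   = 1,031.523 × 1.0628 ≈ 1,096.34

1,096 rolls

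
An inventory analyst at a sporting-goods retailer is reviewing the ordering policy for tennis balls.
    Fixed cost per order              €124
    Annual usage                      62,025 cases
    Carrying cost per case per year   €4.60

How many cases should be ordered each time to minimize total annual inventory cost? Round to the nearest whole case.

1,829 cases

Q* = √(2·D·S / H) = √(2·62,025·124 / 4.6) = √3,343,956.5 ≈ 1,828.65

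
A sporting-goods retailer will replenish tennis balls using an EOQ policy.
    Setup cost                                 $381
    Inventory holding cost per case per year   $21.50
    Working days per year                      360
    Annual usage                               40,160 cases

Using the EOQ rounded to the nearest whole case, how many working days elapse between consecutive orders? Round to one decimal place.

EOQ = √(2DS/H) = √(2 × 40,160 × 381 / 21.5)
    = √(1,423,345.12) ≈ 1,193.04 → Q = 1,193 cases
T = Q/D × 360 days = 1,193/40,160 × 360 = 10.694 days

10.7 days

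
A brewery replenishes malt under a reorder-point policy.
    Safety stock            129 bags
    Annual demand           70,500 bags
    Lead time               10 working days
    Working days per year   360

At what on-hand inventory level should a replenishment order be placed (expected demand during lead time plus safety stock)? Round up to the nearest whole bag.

2,088 bags

Daily demand d = 70,500 / 360 = 195.833 bags/day
Demand during lead time = 195.833 × 10 = 1,958.33
Reorder point = 1,958.33 + 129 = 2,087.33 → round up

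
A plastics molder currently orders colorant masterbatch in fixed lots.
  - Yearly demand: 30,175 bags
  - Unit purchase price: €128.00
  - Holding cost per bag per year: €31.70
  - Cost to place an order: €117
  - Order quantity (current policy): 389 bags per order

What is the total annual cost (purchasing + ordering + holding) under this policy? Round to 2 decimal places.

€3,877,641.42

Ordering: D/Q × S = 30,175/389 × €117 = €9,075.77
Holding:  Q/2 × H = 389/2 × €31.7 = €6,165.65
Purchase cost = D·C = 30,175 × 128 = €3,862,400.00
Total = €9,075.77 + €6,165.65 + €3,862,400.00 = €3,877,641.42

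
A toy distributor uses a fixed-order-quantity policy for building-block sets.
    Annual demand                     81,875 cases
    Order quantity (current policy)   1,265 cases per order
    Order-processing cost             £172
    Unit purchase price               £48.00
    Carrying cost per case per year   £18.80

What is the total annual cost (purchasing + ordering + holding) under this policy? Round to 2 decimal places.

£3,953,023.41

Annual ordering cost = (D/Q)·S = (81,875/1,265) × 172 = £11,132.41
Annual holding cost  = (Q/2)·H = (1,265/2) × 18.8 = £11,891.00
Purchase cost = D·C = 81,875 × 48 = £3,930,000.00
Total = £11,132.41 + £11,891.00 + £3,930,000.00 = £3,953,023.41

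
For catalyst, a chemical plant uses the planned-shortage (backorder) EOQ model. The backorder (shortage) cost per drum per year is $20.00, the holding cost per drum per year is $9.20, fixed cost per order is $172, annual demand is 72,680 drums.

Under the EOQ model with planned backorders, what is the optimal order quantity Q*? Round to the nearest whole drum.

Basic EOQ = √(2·72,680·172/9.2) = 1,648.514
Backorder adjustment √((H+b)/b) = √((9.2+20)/20) = 1.2083
Q* = 1,648.514 × 1.2083 ≈ 1,991.91

1,992 drums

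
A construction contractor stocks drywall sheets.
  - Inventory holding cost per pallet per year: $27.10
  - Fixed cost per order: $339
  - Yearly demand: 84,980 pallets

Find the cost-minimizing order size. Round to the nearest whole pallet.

1,458 pallets

Optimal lot size Q* = (2 × 84,980 × $339 / $27.1)^½ ≈ 1,458.10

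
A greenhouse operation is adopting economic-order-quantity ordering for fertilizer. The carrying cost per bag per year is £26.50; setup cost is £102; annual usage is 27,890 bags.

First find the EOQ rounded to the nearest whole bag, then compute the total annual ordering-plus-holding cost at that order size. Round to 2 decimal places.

2DS/H = 2·27,890·102/26.5 = 214,700.38
EOQ = √214,700.38 ≈ 463.36 → Q = 463 bags
Annual ordering cost = (D/Q)·S = (27,890/463) × 102 = £6,144.23
Annual holding cost  = (Q/2)·H = (463/2) × 26.5 = £6,134.75
Total = £6,144.23 + £6,134.75 = £12,278.98

£12,278.98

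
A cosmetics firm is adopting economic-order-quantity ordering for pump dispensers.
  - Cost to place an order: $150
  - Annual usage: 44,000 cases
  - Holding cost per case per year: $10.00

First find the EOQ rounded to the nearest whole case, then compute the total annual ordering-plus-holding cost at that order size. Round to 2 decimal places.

$11,489.13

2DS/H = 2·44,000·150/10 = 1,320,000.00
EOQ = √1,320,000.00 ≈ 1,148.91 → Q = 1,149 cases
Annual ordering cost = (D/Q)·S = (44,000/1,149) × 150 = $5,744.13
Annual holding cost  = (Q/2)·H = (1,149/2) × 10 = $5,745.00
Total = $5,744.13 + $5,745.00 = $11,489.13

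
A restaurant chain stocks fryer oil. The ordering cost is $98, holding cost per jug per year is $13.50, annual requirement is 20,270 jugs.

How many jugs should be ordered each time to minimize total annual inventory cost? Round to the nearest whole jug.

Q* = √(2·D·S / H) = √(2·20,270·98 / 13.5) = √294,290.4 ≈ 542.49

542 jugs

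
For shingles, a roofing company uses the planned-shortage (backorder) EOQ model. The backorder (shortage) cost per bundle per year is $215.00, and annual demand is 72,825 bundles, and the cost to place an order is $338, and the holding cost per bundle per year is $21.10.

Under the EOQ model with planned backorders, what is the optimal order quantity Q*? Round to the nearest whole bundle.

1,601 bundles

Q* = √(2DS/H) · √((H + b)/b)
   = √(2 × 72,825 × 338 / 21.1) · √((21.1 + 215) / 215)
   = 1,527.469 × 1.0479 ≈ 1,600.67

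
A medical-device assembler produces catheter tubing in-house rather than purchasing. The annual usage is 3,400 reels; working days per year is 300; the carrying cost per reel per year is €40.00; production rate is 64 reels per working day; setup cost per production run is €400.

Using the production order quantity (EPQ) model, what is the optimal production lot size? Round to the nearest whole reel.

287 reels

d = 3,400/300 = 11.3333 reels/day;  effective holding cost H(1 − d/p) = 40·(1 − 11.3333/64) = 32.91667
Q* = √(2DS / H_eff) = √(2·3,400·400 / 32.91667) ≈ 287.46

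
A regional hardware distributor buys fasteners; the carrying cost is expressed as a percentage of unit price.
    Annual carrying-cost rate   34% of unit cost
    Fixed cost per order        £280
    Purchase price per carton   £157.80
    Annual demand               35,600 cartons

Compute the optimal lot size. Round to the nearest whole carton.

610 cartons

Holding cost per carton per year: H = 34% × £157.8 = £53.6520
EOQ = √(2DS/H) = √(2 × 35,600 × 280 / 53.652)
    = √(371,579.81) ≈ 609.57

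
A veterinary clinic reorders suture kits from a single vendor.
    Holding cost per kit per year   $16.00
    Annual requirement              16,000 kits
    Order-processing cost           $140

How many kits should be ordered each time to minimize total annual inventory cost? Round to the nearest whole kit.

Optimal lot size Q* = (2 × 16,000 × $140 / $16)^½ ≈ 529.15

529 kits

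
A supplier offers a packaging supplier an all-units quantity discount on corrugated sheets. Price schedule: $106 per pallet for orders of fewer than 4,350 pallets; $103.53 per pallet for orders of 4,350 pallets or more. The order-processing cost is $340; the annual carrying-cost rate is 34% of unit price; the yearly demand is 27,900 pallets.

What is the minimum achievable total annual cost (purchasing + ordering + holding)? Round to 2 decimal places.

H₁ = 34%×$106 = $36.0400;  H₂ = 34%×$103.53 = $35.2002
EOQ₁ = √(2×27,900×340/36.0400) = 725.54  (< 4,350, feasible at tier 1)
EOQ₂ = √(2×27,900×340/35.2002) = 734.15  (< 4,350 → use Q = 4,350 at tier-2 price)
TC(tier 1 (EOQ₁), Q≈725.5) = $2,983,548.63
TC(tier 2, Q≈4,350.0) = $2,967,228.12
Minimum at tier 2: $2,967,228.12

$2,967,228.12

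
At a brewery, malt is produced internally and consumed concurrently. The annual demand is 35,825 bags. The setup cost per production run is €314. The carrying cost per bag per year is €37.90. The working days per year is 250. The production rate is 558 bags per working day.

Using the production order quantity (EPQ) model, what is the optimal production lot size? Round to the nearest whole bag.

894 bags

Daily demand d = 35,825/250 = 143.300; p = 558; 1 − d/p = 0.74319
EPQ = √(2DS / (H(1 − d/p)))
    = √(2 × 35,825 × 314 / (37.9 × 0.74319)) ≈ 893.72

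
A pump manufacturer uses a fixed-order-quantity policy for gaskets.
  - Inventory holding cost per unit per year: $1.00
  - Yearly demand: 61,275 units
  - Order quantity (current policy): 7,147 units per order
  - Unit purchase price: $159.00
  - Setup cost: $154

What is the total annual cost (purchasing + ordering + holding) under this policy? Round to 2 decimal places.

Annual ordering cost = (D/Q)·S = (61,275/7,147) × 154 = $1,320.32
Annual holding cost  = (Q/2)·H = (7,147/2) × 1 = $3,573.50
Purchase cost = D·C = 61,275 × 159 = $9,742,725.00
Total = $1,320.32 + $3,573.50 + $9,742,725.00 = $9,747,618.82

$9,747,618.82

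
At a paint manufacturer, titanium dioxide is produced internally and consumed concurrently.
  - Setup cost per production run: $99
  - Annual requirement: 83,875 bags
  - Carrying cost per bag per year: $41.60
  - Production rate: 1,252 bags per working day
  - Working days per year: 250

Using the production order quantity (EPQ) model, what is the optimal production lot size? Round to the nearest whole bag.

738 bags

Daily demand d = 83,875/250 = 335.500; p = 1252; 1 − d/p = 0.73203
EPQ = √(2DS / (H(1 − d/p)))
    = √(2 × 83,875 × 99 / (41.6 × 0.73203)) ≈ 738.48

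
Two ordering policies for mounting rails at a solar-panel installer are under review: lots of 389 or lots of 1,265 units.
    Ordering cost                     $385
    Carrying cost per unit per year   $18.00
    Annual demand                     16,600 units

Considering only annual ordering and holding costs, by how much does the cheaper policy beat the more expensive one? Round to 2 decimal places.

$3,493.13

For each Q, cost = (D/Q)·S + (Q/2)·H.
TC(389) = (16,600/389)×385 + (389/2)×18 = $19,930.31
TC(1,265) = (16,600/1,265)×385 + (1,265/2)×18 = $16,437.17
Lots of 1,265 are cheaper by $3,493.13.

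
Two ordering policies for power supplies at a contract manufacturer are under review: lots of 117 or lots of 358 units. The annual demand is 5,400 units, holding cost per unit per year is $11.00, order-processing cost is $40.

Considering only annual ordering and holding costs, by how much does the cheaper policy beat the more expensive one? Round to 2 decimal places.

For each Q, cost = (D/Q)·S + (Q/2)·H.
TC(117) = (5,400/117)×40 + (117/2)×11 = $2,489.65
TC(358) = (5,400/358)×40 + (358/2)×11 = $2,572.35
Cheaper: Q = 117.  Difference = $82.70

$82.70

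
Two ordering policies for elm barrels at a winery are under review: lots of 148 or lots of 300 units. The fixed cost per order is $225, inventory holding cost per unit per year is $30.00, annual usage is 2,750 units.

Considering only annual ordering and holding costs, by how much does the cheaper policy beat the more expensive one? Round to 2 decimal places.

$161.76

Annual cost at Q: ordering D·S/Q plus holding Q·H/2.
TC(148) = (2,750/148)×225 + (148/2)×30 = $6,400.74
TC(300) = (2,750/300)×225 + (300/2)×30 = $6,562.50
Lots of 148 are cheaper by $161.76.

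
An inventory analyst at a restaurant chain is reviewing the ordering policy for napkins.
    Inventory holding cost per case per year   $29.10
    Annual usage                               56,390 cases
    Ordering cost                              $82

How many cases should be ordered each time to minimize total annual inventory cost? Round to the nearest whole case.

Optimal lot size Q* = (2 × 56,390 × $82 / $29.1)^½ ≈ 563.74

564 cases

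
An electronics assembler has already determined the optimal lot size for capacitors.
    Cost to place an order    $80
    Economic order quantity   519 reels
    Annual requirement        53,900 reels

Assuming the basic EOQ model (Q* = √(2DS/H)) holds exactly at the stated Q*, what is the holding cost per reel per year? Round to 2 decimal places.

From Q* = √(2DS/H) ⇒ Q*² = 2DS/H.
H = 2DS / Q² = 2 × 53,900 × 80 / 519² = 32.0165

$32.02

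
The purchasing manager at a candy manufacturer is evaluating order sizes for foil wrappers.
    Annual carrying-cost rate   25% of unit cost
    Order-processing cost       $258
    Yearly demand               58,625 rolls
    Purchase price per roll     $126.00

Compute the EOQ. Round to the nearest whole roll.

Carrying cost H = $126 × 25% = $31.5000/roll/yr
Optimal lot size Q* = (2 × 58,625 × $258 / $31.5)^½ ≈ 979.97

980 rolls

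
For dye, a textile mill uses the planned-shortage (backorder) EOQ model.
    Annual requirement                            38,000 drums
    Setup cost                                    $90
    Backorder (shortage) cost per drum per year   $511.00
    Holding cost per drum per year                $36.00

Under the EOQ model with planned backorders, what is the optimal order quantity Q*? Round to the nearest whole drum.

Q* = √(2DS/H) · √((H + b)/b)
   = √(2 × 38,000 × 90 / 36) · √((36 + 511) / 511)
   = 435.890 × 1.0346 ≈ 450.98

451 drums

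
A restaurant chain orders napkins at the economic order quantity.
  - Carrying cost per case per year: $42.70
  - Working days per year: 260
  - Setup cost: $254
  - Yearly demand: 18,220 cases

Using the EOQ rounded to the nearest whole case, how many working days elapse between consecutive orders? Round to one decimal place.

Optimal lot size Q* = (2 × 18,220 × $254 / $42.7)^½ ≈ 465.58 → Q = 466 cases
T = Q/D × 260 days = 466/18,220 × 260 = 6.650 days

6.6 days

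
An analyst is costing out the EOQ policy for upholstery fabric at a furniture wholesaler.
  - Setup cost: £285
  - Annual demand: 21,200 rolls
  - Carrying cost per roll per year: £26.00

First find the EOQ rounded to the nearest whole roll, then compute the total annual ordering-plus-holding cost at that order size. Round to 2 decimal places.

Optimal lot size Q* = (2 × 21,200 × £285 / £26)^½ ≈ 681.74 → Q = 682 rolls
Annual ordering cost = (D/Q)·S = (21,200/682) × 285 = £8,859.24
Annual holding cost  = (Q/2)·H = (682/2) × 26 = £8,866.00
Total = £8,859.24 + £8,866.00 = £17,725.24

£17,725.24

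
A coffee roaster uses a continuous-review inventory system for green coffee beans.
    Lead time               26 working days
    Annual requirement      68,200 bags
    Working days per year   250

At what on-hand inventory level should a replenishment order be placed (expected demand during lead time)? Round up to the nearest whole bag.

7,093 bags

Daily demand d = 68,200 / 250 = 272.800 bags/day
Demand during lead time = 272.800 × 26 = 7,092.80
Reorder point = 7,092.80 → round up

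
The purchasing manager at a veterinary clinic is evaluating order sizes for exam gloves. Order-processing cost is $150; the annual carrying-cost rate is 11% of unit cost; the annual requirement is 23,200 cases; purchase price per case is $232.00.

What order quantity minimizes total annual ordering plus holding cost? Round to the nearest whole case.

522 cases

Carrying cost H = $232 × 11% = $25.5200/case/yr
EOQ = √(2DS/H) = √(2 × 23,200 × 150 / 25.52)
    = √(272,727.27) ≈ 522.23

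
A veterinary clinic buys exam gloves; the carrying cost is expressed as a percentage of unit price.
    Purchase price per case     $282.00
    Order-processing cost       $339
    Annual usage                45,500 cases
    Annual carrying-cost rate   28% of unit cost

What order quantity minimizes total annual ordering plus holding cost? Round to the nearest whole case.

Carrying cost H = $282 × 28% = $78.9600/case/yr
EOQ = √(2DS/H) = √(2 × 45,500 × 339 / 78.96)
    = √(390,691.49) ≈ 625.05

625 cases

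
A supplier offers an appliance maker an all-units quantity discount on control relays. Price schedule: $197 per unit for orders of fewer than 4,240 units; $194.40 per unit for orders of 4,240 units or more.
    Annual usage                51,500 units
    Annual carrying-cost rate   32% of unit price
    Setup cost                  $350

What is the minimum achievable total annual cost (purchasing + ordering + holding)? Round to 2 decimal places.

H₁ = 32%×$197 = $63.0400;  H₂ = 32%×$194.40 = $62.2080
EOQ₁ = √(2×51,500×350/63.0400) = 756.21  (< 4,240, feasible at tier 1)
EOQ₂ = √(2×51,500×350/62.2080) = 761.25  (< 4,240 → use Q = 4,240 at tier-2 price)
TC(tier 1 (EOQ₁), Q≈756.2) = $10,193,171.71
TC(tier 2, Q≈4,240.0) = $10,147,732.14
Minimum at tier 2: $10,147,732.14

$10,147,732.14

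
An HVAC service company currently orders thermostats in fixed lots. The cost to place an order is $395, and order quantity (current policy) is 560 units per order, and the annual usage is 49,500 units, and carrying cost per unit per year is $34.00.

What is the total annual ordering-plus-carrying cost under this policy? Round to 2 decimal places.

Annual ordering cost = (D/Q)·S = (49,500/560) × 395 = $34,915.18
Annual holding cost  = (Q/2)·H = (560/2) × 34 = $9,520.00
Total = $34,915.18 + $9,520.00 = $44,435.18

$44,435.18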